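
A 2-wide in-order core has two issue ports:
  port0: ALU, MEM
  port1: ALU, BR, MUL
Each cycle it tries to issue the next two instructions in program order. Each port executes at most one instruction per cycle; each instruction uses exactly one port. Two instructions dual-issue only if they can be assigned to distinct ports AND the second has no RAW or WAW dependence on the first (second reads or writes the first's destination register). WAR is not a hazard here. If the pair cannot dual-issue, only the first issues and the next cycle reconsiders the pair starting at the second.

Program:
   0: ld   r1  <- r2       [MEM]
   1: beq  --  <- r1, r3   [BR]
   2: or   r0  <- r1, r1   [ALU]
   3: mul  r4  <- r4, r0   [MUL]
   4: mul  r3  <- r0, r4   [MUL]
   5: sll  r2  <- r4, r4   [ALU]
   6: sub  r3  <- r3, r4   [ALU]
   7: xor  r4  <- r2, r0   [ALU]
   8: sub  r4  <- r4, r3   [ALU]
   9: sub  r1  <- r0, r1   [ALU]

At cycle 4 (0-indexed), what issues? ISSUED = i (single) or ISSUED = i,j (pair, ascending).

  cy0 -> i0 (ld.MEM) RAW r1
  cy1 -> i1/i2 (beq.BR+or.ALU) pair
  cy2 -> i3 (mul.MUL) no-port MUL/MUL
  cy3 -> i4/i5 (mul.MUL+sll.ALU) pair
  cy4 -> i6/i7 (sub.ALU+xor.ALU) pair
  cy5 -> i8/i9 (sub.ALU+sub.ALU) pair

ISSUED = 6,7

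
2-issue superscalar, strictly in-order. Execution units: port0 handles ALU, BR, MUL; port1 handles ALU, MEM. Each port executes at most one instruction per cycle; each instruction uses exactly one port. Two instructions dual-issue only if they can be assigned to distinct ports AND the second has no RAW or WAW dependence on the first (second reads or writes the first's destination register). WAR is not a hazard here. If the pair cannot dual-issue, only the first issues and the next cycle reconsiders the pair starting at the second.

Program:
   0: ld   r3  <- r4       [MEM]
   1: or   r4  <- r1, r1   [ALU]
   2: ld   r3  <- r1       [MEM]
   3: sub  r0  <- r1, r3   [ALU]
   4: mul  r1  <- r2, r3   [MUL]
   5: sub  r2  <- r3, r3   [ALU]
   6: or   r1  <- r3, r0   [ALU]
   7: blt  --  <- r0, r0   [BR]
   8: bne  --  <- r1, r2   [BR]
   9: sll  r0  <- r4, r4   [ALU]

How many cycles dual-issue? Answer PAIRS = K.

PAIRS = 4

t=0 i0,i1:ld;or ; 2-wide
t=1 i2:ld ; RAW r3
t=2 i3,i4:sub;mul ; 2-wide
t=3 i5,i6:sub;or ; 2-wide
t=4 i7:blt ; no-port BR/BR
t=5 i8,i9:bne;sll ; 2-wide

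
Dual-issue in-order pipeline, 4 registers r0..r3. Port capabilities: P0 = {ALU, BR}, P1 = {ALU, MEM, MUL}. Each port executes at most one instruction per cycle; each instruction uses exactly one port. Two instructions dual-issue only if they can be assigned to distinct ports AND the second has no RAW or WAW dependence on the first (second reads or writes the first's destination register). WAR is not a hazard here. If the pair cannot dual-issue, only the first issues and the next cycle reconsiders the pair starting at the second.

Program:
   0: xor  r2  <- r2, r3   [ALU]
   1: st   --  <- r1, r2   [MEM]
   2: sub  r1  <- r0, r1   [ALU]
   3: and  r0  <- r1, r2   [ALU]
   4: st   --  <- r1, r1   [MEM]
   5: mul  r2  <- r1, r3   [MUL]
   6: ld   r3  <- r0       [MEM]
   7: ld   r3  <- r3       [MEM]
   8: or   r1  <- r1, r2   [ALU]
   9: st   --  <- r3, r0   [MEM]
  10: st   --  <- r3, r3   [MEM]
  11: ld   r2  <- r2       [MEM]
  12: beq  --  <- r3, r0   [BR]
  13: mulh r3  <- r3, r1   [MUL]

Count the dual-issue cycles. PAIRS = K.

  cy0 -> i0 (xor.ALU) RAW r2
  cy1 -> i1&i2 (st.MEM+sub.ALU) pair
  cy2 -> i3&i4 (and.ALU+st.MEM) pair
  cy3 -> i5 (mul.MUL) no-port MUL/MEM
  cy4 -> i6 (ld.MEM) no-port MEM/MEM
  cy5 -> i7&i8 (ld.MEM+or.ALU) pair
  cy6 -> i9 (st.MEM) no-port MEM/MEM
  cy7 -> i10 (st.MEM) no-port MEM/MEM
  cy8 -> i11&i12 (ld.MEM+beq.BR) pair
  cy9 -> i13 (mulh.MUL) tail

PAIRS = 4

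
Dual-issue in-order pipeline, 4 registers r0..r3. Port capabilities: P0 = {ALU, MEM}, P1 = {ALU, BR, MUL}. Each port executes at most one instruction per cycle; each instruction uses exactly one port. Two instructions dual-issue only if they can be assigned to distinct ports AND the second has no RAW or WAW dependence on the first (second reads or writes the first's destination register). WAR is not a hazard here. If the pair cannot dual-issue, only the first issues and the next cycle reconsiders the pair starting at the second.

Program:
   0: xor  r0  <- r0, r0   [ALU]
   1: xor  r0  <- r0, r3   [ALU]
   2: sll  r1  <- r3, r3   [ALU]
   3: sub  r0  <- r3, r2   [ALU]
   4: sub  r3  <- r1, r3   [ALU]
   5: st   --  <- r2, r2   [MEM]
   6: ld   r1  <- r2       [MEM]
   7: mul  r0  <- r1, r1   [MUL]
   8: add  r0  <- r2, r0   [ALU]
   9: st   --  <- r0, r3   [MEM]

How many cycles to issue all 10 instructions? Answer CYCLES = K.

CYCLES = 8

#0 head=0: xor i0 RAW+WAW r0
#1 head=1: xor+sll i1,i2 pair
#2 head=3: sub+sub i3,i4 pair
#3 head=5: st i5 no-port MEM/MEM
#4 head=6: ld i6 RAW r1
#5 head=7: mul i7 RAW+WAW r0
#6 head=8: add i8 RAW r0
#7 head=9: st i9 tail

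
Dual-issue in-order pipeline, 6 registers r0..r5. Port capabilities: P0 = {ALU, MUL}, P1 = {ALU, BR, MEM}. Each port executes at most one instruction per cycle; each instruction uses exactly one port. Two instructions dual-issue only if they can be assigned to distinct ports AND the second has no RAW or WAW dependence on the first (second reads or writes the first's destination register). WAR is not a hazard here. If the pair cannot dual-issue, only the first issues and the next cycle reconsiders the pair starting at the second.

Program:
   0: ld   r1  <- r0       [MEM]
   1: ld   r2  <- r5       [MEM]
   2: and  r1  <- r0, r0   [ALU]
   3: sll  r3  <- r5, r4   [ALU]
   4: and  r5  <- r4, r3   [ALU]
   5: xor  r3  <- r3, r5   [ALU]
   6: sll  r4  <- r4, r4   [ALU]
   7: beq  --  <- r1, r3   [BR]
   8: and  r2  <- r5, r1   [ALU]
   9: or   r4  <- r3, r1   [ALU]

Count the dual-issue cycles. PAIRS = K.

[0] i0  ld.MEM  -- no-port MEM/MEM
[1] i1/i2  ld.MEM and.ALU  -- pair
[2] i3  sll.ALU  -- RAW r3
[3] i4  and.ALU  -- RAW r5
[4] i5/i6  xor.ALU sll.ALU  -- pair
[5] i7/i8  beq.BR and.ALU  -- pair
[6] i9  or.ALU  -- tail

PAIRS = 3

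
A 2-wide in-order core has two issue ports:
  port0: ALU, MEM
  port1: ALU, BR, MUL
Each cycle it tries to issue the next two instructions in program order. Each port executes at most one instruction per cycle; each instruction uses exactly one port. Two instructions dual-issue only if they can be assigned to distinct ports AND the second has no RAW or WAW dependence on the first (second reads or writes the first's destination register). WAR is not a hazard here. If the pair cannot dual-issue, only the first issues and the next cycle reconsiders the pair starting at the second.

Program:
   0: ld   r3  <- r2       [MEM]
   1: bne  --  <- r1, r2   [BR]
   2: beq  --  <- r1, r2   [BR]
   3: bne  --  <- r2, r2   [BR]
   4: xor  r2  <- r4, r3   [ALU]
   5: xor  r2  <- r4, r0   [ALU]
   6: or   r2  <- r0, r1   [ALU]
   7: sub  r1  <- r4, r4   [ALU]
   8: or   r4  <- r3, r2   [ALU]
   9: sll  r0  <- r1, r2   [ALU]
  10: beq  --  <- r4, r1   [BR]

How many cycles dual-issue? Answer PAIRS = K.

PAIRS = 4

0. ld.MEM+bne.BR @i0/i1  | dual
1. beq.BR @i2  | no-port BR/BR
2. bne.BR+xor.ALU @i3/i4  | dual
3. xor.ALU @i5  | WAW r2
4. or.ALU+sub.ALU @i6/i7  | dual
5. or.ALU+sll.ALU @i8/i9  | dual
6. beq.BR @i10  | tail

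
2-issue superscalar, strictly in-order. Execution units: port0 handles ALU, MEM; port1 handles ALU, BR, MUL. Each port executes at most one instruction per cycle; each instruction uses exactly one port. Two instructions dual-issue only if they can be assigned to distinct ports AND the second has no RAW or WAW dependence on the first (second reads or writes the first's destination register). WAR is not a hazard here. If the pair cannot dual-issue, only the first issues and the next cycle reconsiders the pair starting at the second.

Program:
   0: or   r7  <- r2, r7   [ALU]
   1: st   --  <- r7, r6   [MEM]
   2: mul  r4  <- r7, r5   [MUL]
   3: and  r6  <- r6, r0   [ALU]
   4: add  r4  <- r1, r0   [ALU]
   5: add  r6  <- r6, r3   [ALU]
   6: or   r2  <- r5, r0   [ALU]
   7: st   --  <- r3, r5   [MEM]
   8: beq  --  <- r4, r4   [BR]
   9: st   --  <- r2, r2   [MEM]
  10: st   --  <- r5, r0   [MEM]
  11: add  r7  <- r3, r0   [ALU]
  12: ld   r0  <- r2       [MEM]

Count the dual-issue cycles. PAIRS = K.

c0: i0 or  RAW r7
c1: i1+i2 st+mul  pair
c2: i3+i4 and+add  pair
c3: i5+i6 add+or  pair
c4: i7+i8 st+beq  pair
c5: i9 st  no-port MEM/MEM
c6: i10+i11 st+add  pair
c7: i12 ld  tail

PAIRS = 5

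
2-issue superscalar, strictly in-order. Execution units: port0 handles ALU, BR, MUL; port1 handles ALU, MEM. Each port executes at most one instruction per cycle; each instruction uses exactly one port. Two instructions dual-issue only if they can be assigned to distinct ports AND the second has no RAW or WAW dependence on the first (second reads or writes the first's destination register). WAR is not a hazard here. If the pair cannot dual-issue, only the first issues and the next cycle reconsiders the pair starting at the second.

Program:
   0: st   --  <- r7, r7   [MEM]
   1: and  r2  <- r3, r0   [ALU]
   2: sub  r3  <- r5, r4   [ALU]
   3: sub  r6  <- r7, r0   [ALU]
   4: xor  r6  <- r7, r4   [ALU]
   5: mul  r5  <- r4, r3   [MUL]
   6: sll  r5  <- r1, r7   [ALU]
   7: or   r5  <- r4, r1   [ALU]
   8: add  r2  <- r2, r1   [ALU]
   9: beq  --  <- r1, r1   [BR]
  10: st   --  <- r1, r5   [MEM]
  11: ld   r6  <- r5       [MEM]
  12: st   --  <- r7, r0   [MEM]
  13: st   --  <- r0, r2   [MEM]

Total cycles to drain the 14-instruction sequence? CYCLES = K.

CYCLES = 9

t=0 i0/i1:st.MEM and.ALU ; 2-wide
t=1 i2/i3:sub.ALU sub.ALU ; 2-wide
t=2 i4/i5:xor.ALU mul.MUL ; 2-wide
t=3 i6:sll.ALU ; WAW r5
t=4 i7/i8:or.ALU add.ALU ; 2-wide
t=5 i9/i10:beq.BR st.MEM ; 2-wide
t=6 i11:ld.MEM ; no-port MEM/MEM
t=7 i12:st.MEM ; no-port MEM/MEM
t=8 i13:st.MEM ; tail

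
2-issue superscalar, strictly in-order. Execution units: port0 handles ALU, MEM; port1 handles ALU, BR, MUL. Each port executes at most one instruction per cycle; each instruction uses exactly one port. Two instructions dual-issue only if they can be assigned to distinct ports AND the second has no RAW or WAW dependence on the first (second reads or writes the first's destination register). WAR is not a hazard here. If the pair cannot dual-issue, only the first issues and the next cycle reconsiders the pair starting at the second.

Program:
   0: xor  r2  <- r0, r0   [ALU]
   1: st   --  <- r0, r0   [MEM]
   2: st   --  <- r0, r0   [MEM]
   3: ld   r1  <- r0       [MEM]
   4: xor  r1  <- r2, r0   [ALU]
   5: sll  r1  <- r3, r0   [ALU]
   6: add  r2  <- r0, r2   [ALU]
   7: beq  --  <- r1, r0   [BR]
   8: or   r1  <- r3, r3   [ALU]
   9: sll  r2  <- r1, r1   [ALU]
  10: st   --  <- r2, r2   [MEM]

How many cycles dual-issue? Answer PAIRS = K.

#0 head=0: xor st i0+i1 pair
#1 head=2: st i2 no-port MEM/MEM
#2 head=3: ld i3 WAW r1
#3 head=4: xor i4 WAW r1
#4 head=5: sll add i5+i6 pair
#5 head=7: beq or i7+i8 pair
#6 head=9: sll i9 RAW r2
#7 head=10: st i10 tail

PAIRS = 3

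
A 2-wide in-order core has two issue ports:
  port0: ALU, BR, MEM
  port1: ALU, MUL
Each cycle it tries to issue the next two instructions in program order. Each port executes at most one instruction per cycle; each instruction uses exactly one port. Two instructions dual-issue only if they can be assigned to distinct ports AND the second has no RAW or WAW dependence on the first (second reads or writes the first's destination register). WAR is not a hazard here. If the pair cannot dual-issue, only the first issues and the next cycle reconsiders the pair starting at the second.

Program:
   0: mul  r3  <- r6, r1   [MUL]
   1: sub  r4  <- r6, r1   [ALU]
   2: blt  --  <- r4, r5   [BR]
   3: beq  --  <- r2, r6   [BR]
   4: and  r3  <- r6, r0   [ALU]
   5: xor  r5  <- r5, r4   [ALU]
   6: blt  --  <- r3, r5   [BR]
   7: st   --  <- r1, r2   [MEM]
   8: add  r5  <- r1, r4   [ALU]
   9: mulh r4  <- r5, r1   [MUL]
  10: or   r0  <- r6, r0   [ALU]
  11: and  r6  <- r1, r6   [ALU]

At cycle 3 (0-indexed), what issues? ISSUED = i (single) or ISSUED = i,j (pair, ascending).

ISSUED = 5

0. mul;sub @i0&i1  | 2-wide
1. blt @i2  | no-port BR/BR
2. beq;and @i3&i4  | 2-wide
3. xor @i5  | RAW r5
4. blt @i6  | no-port BR/MEM
5. st;add @i7&i8  | 2-wide
6. mulh;or @i9&i10  | 2-wide
7. and @i11  | tail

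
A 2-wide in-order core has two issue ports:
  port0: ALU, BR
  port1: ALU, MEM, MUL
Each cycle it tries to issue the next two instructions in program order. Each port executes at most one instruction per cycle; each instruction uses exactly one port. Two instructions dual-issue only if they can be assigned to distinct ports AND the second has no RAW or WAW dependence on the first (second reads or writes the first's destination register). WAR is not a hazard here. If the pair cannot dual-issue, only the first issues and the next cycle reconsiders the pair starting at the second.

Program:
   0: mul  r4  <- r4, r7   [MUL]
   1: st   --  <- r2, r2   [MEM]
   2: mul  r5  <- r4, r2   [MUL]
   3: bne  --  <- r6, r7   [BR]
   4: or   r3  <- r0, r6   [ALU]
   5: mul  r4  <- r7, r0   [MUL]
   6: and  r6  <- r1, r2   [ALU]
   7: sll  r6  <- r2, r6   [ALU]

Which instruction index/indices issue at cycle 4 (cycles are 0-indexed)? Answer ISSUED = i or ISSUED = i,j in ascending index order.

ISSUED = 6

c0: i0 mul.MUL  no-port MUL/MEM
c1: i1 st.MEM  no-port MEM/MUL
c2: i2+i3 mul.MUL+bne.BR  dual
c3: i4+i5 or.ALU+mul.MUL  dual
c4: i6 and.ALU  RAW+WAW r6
c5: i7 sll.ALU  tail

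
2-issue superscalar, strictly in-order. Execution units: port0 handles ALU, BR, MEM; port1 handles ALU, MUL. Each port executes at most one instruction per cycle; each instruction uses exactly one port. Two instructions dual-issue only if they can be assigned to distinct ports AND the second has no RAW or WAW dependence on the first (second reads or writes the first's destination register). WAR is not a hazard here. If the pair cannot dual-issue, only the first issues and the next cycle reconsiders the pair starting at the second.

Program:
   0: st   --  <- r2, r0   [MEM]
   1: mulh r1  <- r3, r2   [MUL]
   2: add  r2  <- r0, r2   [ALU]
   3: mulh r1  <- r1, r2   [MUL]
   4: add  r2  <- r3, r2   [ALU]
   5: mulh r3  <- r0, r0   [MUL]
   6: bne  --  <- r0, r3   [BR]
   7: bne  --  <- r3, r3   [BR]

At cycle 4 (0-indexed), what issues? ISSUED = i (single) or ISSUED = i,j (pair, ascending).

  cy0 -> i0,i1 (st.MEM;mulh.MUL) pair
  cy1 -> i2 (add.ALU) RAW r2
  cy2 -> i3,i4 (mulh.MUL;add.ALU) pair
  cy3 -> i5 (mulh.MUL) RAW r3
  cy4 -> i6 (bne.BR) no-port BR/BR
  cy5 -> i7 (bne.BR) tail

ISSUED = 6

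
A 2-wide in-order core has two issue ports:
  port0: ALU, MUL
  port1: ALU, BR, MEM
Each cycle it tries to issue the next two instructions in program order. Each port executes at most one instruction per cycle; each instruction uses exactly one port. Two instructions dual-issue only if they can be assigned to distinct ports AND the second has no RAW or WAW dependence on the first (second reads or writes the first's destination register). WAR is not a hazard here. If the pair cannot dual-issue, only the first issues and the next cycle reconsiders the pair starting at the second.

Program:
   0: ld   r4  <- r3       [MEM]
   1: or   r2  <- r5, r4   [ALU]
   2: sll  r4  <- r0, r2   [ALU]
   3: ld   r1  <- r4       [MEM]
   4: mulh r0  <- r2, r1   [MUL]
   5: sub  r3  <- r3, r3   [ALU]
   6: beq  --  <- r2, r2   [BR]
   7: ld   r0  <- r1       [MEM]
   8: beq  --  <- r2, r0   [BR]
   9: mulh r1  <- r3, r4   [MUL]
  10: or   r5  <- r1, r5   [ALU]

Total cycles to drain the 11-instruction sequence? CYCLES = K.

CYCLES = 9

c0: i0 ld.MEM  RAW r4
c1: i1 or.ALU  RAW r2
c2: i2 sll.ALU  RAW r4
c3: i3 ld.MEM  RAW r1
c4: i4,i5 mulh.MUL+sub.ALU  2-wide
c5: i6 beq.BR  no-port BR/MEM
c6: i7 ld.MEM  no-port MEM/BR
c7: i8,i9 beq.BR+mulh.MUL  2-wide
c8: i10 or.ALU  tail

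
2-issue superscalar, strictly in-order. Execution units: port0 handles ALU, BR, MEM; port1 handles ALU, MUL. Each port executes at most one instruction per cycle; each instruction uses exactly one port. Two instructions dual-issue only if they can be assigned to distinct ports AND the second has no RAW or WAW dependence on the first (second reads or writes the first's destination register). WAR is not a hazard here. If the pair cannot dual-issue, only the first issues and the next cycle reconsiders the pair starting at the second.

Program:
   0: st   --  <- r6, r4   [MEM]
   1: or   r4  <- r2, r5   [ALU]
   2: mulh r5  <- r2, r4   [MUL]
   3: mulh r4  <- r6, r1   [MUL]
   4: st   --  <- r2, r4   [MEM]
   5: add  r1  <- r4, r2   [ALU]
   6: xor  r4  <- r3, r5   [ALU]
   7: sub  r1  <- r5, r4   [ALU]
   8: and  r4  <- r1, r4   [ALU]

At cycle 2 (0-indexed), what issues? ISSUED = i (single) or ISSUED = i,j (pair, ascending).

c0: i0&i1 st;or  dual
c1: i2 mulh  no-port MUL/MUL
c2: i3 mulh  RAW r4
c3: i4&i5 st;add  dual
c4: i6 xor  RAW r4
c5: i7 sub  RAW r1
c6: i8 and  tail

ISSUED = 3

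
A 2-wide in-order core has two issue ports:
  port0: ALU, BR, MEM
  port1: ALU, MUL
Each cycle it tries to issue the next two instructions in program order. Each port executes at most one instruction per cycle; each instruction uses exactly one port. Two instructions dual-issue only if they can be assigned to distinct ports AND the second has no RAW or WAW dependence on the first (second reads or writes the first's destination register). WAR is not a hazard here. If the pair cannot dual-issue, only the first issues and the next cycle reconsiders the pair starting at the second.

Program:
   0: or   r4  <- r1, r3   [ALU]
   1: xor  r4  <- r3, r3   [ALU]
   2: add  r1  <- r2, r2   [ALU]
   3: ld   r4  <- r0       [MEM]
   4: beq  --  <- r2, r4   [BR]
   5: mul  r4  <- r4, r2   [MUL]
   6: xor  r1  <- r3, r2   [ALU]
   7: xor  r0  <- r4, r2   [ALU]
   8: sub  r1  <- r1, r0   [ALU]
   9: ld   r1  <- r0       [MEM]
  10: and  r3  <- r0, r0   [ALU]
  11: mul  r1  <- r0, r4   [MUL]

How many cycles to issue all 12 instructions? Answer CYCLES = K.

CYCLES = 8

t=0 i0:or.ALU ; WAW r4
t=1 i1,i2:xor.ALU add.ALU ; pair
t=2 i3:ld.MEM ; no-port MEM/BR
t=3 i4,i5:beq.BR mul.MUL ; pair
t=4 i6,i7:xor.ALU xor.ALU ; pair
t=5 i8:sub.ALU ; WAW r1
t=6 i9,i10:ld.MEM and.ALU ; pair
t=7 i11:mul.MUL ; tail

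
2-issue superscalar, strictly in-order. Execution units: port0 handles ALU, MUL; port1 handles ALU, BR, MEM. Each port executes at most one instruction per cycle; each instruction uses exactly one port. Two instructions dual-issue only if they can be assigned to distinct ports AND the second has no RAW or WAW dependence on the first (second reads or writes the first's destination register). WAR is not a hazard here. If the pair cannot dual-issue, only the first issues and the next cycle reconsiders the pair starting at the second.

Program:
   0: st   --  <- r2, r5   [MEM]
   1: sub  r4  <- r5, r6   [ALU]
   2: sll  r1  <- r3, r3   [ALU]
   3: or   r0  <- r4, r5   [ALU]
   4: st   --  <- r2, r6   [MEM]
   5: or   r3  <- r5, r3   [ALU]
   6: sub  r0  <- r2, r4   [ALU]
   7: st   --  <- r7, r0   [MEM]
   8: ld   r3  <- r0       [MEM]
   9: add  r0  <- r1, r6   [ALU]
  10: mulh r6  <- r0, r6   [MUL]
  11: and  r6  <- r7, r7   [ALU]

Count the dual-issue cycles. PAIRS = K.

t=0 i0/i1:st.MEM+sub.ALU ; pair
t=1 i2/i3:sll.ALU+or.ALU ; pair
t=2 i4/i5:st.MEM+or.ALU ; pair
t=3 i6:sub.ALU ; RAW r0
t=4 i7:st.MEM ; no-port MEM/MEM
t=5 i8/i9:ld.MEM+add.ALU ; pair
t=6 i10:mulh.MUL ; WAW r6
t=7 i11:and.ALU ; tail

PAIRS = 4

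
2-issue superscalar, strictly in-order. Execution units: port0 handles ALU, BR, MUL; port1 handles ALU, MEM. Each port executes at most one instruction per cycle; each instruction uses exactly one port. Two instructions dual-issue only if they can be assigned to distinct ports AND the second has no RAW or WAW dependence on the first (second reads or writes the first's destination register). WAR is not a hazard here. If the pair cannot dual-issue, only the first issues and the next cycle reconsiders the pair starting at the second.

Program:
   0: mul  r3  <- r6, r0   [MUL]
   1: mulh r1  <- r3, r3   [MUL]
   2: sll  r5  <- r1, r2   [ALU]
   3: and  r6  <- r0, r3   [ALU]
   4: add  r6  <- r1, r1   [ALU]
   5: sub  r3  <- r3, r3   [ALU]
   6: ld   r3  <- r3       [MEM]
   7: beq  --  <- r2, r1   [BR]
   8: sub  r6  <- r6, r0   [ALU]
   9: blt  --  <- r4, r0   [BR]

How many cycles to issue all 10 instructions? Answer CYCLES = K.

CYCLES = 6

#0 head=0: mul.MUL i0 no-port MUL/MUL
#1 head=1: mulh.MUL i1 RAW r1
#2 head=2: sll.ALU+and.ALU i2/i3 2-wide
#3 head=4: add.ALU+sub.ALU i4/i5 2-wide
#4 head=6: ld.MEM+beq.BR i6/i7 2-wide
#5 head=8: sub.ALU+blt.BR i8/i9 2-wide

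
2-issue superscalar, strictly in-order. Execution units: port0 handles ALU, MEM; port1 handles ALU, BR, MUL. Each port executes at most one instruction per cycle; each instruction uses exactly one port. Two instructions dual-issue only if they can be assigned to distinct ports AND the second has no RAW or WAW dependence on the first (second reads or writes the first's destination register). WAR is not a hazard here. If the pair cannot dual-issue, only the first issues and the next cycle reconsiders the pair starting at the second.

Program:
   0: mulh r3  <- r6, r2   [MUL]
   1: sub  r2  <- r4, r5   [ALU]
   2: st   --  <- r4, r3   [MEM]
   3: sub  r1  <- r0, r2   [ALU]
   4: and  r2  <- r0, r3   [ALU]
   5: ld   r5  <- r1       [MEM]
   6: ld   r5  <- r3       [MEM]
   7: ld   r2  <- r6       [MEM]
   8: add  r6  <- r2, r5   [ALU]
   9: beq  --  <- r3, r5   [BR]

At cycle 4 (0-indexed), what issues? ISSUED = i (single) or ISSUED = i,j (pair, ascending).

ISSUED = 7

0. mulh sub @i0+i1  | 2-wide
1. st sub @i2+i3  | 2-wide
2. and ld @i4+i5  | 2-wide
3. ld @i6  | no-port MEM/MEM
4. ld @i7  | RAW r2
5. add beq @i8+i9  | 2-wide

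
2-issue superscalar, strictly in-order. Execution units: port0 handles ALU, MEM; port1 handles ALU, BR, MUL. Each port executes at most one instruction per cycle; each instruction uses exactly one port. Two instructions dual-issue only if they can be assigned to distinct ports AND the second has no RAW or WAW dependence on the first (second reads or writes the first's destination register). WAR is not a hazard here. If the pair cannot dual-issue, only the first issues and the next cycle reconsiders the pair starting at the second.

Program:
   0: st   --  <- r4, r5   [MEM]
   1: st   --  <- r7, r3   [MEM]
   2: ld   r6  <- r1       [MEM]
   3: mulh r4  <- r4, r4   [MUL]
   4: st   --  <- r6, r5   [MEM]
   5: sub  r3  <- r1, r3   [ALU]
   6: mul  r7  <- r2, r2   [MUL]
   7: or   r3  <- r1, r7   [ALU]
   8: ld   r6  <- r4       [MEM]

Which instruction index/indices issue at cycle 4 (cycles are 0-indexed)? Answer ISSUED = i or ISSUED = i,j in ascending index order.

c0: i0 st  no-port MEM/MEM
c1: i1 st  no-port MEM/MEM
c2: i2/i3 ld;mulh  pair
c3: i4/i5 st;sub  pair
c4: i6 mul  RAW r7
c5: i7/i8 or;ld  pair

ISSUED = 6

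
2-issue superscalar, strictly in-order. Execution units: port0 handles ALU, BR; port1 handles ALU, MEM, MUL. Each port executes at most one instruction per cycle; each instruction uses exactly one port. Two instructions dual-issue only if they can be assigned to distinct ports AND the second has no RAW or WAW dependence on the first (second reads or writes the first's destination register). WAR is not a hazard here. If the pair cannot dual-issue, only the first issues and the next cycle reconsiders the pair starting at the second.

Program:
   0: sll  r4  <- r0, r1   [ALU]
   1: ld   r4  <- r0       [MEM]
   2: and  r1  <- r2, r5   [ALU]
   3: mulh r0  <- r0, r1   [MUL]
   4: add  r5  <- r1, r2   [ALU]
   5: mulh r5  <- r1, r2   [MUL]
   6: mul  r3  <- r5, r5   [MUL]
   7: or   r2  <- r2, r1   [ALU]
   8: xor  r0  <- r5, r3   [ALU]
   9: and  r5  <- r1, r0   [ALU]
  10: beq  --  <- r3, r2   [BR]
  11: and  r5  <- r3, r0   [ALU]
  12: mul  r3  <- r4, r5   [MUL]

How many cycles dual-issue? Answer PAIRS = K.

t=0 i0:sll.ALU ; WAW r4
t=1 i1&i2:ld.MEM+and.ALU ; dual
t=2 i3&i4:mulh.MUL+add.ALU ; dual
t=3 i5:mulh.MUL ; no-port MUL/MUL
t=4 i6&i7:mul.MUL+or.ALU ; dual
t=5 i8:xor.ALU ; RAW r0
t=6 i9&i10:and.ALU+beq.BR ; dual
t=7 i11:and.ALU ; RAW r5
t=8 i12:mul.MUL ; tail

PAIRS = 4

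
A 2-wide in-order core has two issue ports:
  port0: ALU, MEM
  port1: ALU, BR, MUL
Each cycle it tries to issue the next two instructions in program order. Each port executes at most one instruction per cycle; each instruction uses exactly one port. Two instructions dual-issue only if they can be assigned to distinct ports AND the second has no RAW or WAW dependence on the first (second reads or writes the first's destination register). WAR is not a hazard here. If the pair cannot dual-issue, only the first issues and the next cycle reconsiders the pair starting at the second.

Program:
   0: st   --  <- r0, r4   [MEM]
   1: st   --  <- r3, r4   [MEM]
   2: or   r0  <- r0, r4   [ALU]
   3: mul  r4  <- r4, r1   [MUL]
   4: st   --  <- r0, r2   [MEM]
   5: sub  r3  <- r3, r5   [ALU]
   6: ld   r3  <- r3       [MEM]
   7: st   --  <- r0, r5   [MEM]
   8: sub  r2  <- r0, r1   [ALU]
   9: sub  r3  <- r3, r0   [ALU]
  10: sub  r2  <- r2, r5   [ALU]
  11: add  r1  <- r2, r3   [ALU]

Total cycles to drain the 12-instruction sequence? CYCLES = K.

t=0 i0:st ; no-port MEM/MEM
t=1 i1/i2:st or ; dual
t=2 i3/i4:mul st ; dual
t=3 i5:sub ; RAW+WAW r3
t=4 i6:ld ; no-port MEM/MEM
t=5 i7/i8:st sub ; dual
t=6 i9/i10:sub sub ; dual
t=7 i11:add ; tail

CYCLES = 8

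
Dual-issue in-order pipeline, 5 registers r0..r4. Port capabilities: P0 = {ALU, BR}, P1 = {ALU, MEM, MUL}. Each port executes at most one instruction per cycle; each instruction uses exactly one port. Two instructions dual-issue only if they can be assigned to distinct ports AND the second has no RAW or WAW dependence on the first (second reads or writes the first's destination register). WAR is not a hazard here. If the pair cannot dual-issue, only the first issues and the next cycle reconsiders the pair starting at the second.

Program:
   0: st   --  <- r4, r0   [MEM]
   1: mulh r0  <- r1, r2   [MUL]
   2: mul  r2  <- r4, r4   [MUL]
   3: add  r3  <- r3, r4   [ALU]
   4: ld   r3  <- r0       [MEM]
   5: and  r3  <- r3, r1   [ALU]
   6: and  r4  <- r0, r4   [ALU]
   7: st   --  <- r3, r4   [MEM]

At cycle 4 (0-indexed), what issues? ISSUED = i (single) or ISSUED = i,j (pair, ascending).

ISSUED = 5,6

#0 head=0: st.MEM i0 no-port MEM/MUL
#1 head=1: mulh.MUL i1 no-port MUL/MUL
#2 head=2: mul.MUL+add.ALU i2,i3 dual
#3 head=4: ld.MEM i4 RAW+WAW r3
#4 head=5: and.ALU+and.ALU i5,i6 dual
#5 head=7: st.MEM i7 tail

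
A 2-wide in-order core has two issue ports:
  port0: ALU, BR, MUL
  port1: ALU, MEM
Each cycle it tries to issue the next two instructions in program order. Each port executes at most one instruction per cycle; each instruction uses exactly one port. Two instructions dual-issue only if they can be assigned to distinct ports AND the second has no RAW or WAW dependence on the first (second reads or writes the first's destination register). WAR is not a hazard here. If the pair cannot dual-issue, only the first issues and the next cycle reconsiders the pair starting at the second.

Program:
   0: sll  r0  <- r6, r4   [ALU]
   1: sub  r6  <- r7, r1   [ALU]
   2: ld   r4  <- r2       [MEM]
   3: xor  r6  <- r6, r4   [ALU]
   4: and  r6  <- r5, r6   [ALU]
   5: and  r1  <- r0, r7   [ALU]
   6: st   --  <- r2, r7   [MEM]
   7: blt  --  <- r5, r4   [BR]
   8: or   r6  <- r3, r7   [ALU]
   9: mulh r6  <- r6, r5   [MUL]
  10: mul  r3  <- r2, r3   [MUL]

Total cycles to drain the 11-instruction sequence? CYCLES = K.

CYCLES = 8

[0] i0/i1  sll.ALU sub.ALU  -- dual
[1] i2  ld.MEM  -- RAW r4
[2] i3  xor.ALU  -- RAW+WAW r6
[3] i4/i5  and.ALU and.ALU  -- dual
[4] i6/i7  st.MEM blt.BR  -- dual
[5] i8  or.ALU  -- RAW+WAW r6
[6] i9  mulh.MUL  -- no-port MUL/MUL
[7] i10  mul.MUL  -- tail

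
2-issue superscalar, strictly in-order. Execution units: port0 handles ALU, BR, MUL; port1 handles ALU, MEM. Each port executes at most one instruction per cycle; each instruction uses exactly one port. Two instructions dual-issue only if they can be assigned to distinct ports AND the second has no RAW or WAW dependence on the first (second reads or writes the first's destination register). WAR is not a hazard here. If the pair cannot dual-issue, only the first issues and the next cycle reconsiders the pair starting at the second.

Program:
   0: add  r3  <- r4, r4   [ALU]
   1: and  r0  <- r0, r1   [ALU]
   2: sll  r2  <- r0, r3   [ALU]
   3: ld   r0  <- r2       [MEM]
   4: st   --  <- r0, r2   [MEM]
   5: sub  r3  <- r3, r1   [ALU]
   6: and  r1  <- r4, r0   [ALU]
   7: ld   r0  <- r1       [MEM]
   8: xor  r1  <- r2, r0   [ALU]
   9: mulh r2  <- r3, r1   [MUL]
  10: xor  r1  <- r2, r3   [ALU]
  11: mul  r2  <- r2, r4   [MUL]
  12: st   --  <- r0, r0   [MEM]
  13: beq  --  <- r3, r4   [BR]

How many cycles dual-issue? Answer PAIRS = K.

  cy0 -> i0,i1 (add and) 2-wide
  cy1 -> i2 (sll) RAW r2
  cy2 -> i3 (ld) no-port MEM/MEM
  cy3 -> i4,i5 (st sub) 2-wide
  cy4 -> i6 (and) RAW r1
  cy5 -> i7 (ld) RAW r0
  cy6 -> i8 (xor) RAW r1
  cy7 -> i9 (mulh) RAW r2
  cy8 -> i10,i11 (xor mul) 2-wide
  cy9 -> i12,i13 (st beq) 2-wide

PAIRS = 4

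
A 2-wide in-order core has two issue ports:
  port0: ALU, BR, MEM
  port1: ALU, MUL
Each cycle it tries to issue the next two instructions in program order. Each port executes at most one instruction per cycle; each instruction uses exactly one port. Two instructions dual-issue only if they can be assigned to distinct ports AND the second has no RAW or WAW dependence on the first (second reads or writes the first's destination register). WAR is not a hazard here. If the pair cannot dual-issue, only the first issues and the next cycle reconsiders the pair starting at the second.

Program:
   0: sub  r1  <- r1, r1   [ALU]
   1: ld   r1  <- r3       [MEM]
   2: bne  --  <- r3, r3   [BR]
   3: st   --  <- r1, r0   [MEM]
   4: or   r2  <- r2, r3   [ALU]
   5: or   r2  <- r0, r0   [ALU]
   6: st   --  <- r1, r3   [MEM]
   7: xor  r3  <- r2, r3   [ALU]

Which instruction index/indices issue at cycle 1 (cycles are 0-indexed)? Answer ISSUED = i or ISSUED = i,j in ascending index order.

0. sub.ALU @i0  | WAW r1
1. ld.MEM @i1  | no-port MEM/BR
2. bne.BR @i2  | no-port BR/MEM
3. st.MEM/or.ALU @i3,i4  | 2-wide
4. or.ALU/st.MEM @i5,i6  | 2-wide
5. xor.ALU @i7  | tail

ISSUED = 1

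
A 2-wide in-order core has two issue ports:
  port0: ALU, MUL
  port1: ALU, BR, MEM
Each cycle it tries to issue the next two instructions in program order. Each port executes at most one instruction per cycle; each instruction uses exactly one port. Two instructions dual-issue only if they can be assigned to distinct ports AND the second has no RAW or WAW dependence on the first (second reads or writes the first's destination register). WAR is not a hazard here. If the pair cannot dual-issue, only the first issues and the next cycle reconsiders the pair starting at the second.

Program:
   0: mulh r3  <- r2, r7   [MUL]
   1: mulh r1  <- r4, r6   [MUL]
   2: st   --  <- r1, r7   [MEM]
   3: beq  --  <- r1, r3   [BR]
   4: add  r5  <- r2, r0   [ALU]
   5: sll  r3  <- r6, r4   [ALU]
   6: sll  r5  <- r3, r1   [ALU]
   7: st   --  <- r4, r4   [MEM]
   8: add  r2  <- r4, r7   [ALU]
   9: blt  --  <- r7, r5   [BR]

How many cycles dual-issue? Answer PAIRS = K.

c0: i0 mulh  no-port MUL/MUL
c1: i1 mulh  RAW r1
c2: i2 st  no-port MEM/BR
c3: i3/i4 beq;add  dual
c4: i5 sll  RAW r3
c5: i6/i7 sll;st  dual
c6: i8/i9 add;blt  dual

PAIRS = 3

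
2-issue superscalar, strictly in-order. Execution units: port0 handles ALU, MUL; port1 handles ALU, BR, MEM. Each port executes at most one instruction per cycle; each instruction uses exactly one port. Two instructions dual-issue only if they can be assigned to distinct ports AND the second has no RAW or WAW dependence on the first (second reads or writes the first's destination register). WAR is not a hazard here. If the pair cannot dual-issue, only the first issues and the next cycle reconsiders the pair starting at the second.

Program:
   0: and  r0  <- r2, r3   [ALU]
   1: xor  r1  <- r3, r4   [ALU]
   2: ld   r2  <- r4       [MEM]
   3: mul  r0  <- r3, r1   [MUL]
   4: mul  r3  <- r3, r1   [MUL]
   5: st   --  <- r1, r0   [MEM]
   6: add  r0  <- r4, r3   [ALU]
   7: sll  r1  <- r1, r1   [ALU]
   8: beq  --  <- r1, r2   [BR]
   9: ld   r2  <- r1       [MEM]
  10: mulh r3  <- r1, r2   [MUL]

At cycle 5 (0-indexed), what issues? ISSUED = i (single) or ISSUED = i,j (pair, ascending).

#0 head=0: and;xor i0&i1 dual
#1 head=2: ld;mul i2&i3 dual
#2 head=4: mul;st i4&i5 dual
#3 head=6: add;sll i6&i7 dual
#4 head=8: beq i8 no-port BR/MEM
#5 head=9: ld i9 RAW r2
#6 head=10: mulh i10 tail

ISSUED = 9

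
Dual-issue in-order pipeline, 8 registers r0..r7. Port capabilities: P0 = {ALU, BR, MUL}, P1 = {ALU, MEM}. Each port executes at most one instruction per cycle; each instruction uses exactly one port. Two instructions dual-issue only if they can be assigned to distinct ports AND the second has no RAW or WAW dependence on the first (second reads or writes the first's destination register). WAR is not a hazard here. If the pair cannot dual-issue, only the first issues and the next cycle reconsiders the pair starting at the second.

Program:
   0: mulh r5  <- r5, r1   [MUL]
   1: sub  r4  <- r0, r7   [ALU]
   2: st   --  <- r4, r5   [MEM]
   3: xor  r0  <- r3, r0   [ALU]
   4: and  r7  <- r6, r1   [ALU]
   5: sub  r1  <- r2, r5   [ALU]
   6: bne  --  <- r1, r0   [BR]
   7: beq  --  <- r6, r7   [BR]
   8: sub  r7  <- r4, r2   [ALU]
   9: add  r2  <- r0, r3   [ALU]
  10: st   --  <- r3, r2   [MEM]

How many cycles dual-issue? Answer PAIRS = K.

PAIRS = 4

t=0 i0/i1:mulh;sub ; dual
t=1 i2/i3:st;xor ; dual
t=2 i4/i5:and;sub ; dual
t=3 i6:bne ; no-port BR/BR
t=4 i7/i8:beq;sub ; dual
t=5 i9:add ; RAW r2
t=6 i10:st ; tail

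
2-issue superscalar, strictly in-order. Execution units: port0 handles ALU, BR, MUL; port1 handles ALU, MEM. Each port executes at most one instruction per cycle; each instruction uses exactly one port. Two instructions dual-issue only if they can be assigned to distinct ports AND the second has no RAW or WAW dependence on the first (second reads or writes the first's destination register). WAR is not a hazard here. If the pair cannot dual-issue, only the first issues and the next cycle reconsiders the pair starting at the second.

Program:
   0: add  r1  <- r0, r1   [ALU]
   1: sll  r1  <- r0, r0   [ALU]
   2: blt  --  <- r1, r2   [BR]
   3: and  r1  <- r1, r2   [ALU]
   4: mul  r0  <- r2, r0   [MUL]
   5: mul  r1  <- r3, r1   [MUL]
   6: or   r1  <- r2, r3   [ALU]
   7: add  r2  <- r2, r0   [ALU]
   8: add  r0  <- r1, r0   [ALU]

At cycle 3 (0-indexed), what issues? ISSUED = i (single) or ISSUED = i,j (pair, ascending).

  cy0 -> i0 (add.ALU) WAW r1
  cy1 -> i1 (sll.ALU) RAW r1
  cy2 -> i2/i3 (blt.BR and.ALU) dual
  cy3 -> i4 (mul.MUL) no-port MUL/MUL
  cy4 -> i5 (mul.MUL) WAW r1
  cy5 -> i6/i7 (or.ALU add.ALU) dual
  cy6 -> i8 (add.ALU) tail

ISSUED = 4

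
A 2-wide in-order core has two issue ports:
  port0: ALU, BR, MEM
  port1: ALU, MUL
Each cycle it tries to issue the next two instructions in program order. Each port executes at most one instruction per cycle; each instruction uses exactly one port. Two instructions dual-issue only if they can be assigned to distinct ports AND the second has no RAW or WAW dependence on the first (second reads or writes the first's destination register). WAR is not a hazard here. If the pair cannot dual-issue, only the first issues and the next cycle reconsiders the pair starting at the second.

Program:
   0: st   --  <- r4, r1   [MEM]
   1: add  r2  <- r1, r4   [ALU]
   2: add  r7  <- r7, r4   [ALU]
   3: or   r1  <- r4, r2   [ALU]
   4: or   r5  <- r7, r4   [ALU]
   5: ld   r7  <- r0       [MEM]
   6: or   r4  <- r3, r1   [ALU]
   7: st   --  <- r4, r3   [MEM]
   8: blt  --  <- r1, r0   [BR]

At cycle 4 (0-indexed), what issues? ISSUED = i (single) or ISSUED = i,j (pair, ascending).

ISSUED = 7

0. st.MEM add.ALU @i0&i1  | 2-wide
1. add.ALU or.ALU @i2&i3  | 2-wide
2. or.ALU ld.MEM @i4&i5  | 2-wide
3. or.ALU @i6  | RAW r4
4. st.MEM @i7  | no-port MEM/BR
5. blt.BR @i8  | tail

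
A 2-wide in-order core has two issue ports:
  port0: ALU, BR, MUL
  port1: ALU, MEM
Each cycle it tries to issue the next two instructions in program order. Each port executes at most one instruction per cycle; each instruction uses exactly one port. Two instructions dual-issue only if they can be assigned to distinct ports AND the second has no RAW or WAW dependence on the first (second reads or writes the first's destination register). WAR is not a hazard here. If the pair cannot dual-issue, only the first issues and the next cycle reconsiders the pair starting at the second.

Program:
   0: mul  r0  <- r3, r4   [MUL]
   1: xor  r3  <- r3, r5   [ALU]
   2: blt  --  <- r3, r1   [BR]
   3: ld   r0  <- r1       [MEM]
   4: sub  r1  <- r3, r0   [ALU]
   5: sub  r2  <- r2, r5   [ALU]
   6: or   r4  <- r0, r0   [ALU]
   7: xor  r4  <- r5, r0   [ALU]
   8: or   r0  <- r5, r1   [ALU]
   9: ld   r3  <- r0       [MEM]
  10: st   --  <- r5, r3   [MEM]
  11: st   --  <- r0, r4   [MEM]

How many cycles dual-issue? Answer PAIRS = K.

PAIRS = 4

[0] i0+i1  mul xor  -- dual
[1] i2+i3  blt ld  -- dual
[2] i4+i5  sub sub  -- dual
[3] i6  or  -- WAW r4
[4] i7+i8  xor or  -- dual
[5] i9  ld  -- no-port MEM/MEM
[6] i10  st  -- no-port MEM/MEM
[7] i11  st  -- tail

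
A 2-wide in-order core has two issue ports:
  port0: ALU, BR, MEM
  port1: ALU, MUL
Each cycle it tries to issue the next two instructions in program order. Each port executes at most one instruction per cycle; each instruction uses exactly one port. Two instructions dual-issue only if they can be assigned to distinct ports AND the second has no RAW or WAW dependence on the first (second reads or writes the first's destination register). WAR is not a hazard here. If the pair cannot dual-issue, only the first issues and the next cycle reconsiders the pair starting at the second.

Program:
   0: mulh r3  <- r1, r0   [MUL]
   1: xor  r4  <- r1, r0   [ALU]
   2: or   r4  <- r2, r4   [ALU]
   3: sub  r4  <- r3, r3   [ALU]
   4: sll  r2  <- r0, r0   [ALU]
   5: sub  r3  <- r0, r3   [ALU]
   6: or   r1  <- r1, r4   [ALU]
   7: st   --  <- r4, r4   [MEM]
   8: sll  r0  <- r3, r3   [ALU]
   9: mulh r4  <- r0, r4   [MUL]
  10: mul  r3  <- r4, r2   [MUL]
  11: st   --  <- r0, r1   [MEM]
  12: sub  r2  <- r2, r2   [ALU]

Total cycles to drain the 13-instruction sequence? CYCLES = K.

CYCLES = 8

c0: i0,i1 mulh.MUL;xor.ALU  2-wide
c1: i2 or.ALU  WAW r4
c2: i3,i4 sub.ALU;sll.ALU  2-wide
c3: i5,i6 sub.ALU;or.ALU  2-wide
c4: i7,i8 st.MEM;sll.ALU  2-wide
c5: i9 mulh.MUL  no-port MUL/MUL
c6: i10,i11 mul.MUL;st.MEM  2-wide
c7: i12 sub.ALU  tail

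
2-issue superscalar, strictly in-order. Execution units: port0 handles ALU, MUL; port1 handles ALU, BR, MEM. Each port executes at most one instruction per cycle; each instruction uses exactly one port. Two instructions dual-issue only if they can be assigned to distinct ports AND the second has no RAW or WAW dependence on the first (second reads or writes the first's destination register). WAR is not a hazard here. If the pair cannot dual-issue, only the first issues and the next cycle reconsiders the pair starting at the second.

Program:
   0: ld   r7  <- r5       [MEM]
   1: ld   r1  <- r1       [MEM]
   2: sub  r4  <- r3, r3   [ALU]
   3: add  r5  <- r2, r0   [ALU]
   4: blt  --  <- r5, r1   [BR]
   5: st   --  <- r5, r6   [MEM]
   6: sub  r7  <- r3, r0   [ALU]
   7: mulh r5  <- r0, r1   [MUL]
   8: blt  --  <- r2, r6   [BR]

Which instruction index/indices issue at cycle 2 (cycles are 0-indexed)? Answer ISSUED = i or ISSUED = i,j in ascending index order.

#0 head=0: ld.MEM i0 no-port MEM/MEM
#1 head=1: ld.MEM sub.ALU i1&i2 pair
#2 head=3: add.ALU i3 RAW r5
#3 head=4: blt.BR i4 no-port BR/MEM
#4 head=5: st.MEM sub.ALU i5&i6 pair
#5 head=7: mulh.MUL blt.BR i7&i8 pair

ISSUED = 3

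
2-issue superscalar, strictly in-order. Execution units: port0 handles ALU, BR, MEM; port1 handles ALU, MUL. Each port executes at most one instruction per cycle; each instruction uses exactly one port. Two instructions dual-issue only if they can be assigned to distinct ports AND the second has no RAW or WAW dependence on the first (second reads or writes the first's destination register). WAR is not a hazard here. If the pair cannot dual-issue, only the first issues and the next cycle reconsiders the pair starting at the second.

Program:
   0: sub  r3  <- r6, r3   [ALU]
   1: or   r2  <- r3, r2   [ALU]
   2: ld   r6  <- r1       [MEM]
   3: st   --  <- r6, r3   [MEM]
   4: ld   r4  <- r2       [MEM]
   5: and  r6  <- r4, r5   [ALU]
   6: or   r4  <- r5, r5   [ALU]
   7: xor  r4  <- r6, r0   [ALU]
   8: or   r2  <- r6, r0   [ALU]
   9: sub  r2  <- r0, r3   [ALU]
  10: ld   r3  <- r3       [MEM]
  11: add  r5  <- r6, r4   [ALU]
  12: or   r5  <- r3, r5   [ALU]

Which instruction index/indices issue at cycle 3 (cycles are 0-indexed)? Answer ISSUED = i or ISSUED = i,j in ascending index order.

ISSUED = 4

#0 head=0: sub.ALU i0 RAW r3
#1 head=1: or.ALU ld.MEM i1&i2 dual
#2 head=3: st.MEM i3 no-port MEM/MEM
#3 head=4: ld.MEM i4 RAW r4
#4 head=5: and.ALU or.ALU i5&i6 dual
#5 head=7: xor.ALU or.ALU i7&i8 dual
#6 head=9: sub.ALU ld.MEM i9&i10 dual
#7 head=11: add.ALU i11 RAW+WAW r5
#8 head=12: or.ALU i12 tail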